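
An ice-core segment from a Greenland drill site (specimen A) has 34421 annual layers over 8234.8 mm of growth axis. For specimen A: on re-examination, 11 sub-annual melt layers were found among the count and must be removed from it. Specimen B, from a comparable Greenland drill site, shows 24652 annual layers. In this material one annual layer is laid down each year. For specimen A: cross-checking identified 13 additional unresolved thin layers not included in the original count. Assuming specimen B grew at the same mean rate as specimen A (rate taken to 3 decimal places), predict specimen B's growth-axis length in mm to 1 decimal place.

5891.8 mm

Specimen A: true annual layer count = 34421 − 11 + 13 = 34423.
A: Extension rate ≈ 8234.8 / 34423 = 0.239 mm/yr.
Length of B = 0.239 × 24652 = 5891.8 mm.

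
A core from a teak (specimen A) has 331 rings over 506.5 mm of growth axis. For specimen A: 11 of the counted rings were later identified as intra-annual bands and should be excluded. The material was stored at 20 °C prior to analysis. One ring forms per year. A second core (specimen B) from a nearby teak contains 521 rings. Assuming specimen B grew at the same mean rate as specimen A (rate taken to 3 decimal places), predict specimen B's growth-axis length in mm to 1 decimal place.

Specimen A: correcting the raw count gives 331 − 11 = 320 true rings.
A: Mean rate = 506.5 mm / 320 years ≈ 1.583 mm per year.
For B, 1.583 mm/year × 521 years = 824.7 mm.

824.7 mm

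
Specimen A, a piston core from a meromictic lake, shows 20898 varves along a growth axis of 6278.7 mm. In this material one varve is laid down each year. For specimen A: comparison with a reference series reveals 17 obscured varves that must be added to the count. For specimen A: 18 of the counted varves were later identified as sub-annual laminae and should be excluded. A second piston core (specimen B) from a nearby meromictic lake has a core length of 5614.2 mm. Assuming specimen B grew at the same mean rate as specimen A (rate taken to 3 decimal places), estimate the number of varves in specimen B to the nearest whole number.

18714 varves

Specimen A: adjusted count: 20898 − 18 + 17 = 20897 varves.
A: Mean rate = 6278.7 mm / 20897 years ≈ 0.300 mm per year.
B spans 5614.2 / 0.300 = 18714.00 years ≈ 18714 varves.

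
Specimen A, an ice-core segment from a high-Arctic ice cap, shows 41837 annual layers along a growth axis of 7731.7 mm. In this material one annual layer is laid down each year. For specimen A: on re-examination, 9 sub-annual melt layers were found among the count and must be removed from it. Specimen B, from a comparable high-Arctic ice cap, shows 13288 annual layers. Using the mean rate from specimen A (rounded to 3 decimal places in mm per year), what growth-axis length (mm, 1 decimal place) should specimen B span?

2458.3 mm

Specimen A: correcting the raw count gives 41837 − 9 = 41828 true annual layers.
A: Extension rate ≈ 7731.7 / 41828 = 0.185 mm per year.
B's length ≈ 0.185 × 13288 = 2458.3 mm.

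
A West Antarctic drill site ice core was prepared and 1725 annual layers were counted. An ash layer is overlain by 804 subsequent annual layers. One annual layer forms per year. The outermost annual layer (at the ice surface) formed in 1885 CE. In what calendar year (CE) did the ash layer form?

1081 CE

804 annual layers formed after the ash layer.
The annual layer at the ice surface is 1885 CE, so the ash layer dates to 1885 − 804 = 1081 CE.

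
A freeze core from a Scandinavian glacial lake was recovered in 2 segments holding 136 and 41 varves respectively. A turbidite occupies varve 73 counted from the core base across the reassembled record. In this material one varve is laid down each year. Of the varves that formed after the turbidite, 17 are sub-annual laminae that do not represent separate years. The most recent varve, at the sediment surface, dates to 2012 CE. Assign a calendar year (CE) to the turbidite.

1925 CE

Total varves = 136 + 41 = 177.
177 − 73 = 104 varves lie beyond the turbidite toward the sediment surface.
Removing the 17 false varves leaves 104 − 17 = 87 true varves beyond the turbidite.
The varve at the sediment surface is 2012 CE, so the turbidite dates to 2012 − 87 = 1925 CE.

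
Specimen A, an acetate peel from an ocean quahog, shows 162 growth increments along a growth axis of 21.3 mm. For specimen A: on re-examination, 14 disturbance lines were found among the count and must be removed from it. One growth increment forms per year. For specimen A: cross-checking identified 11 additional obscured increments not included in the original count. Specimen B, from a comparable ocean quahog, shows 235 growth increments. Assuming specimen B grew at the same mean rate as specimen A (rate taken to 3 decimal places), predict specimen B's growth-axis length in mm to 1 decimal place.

Specimen A: after corrections the count is 162 − 14 + 11 = 159 growth increments.
A: Extension rate ≈ 21.3 / 159 = 0.134 mm/yr.
B's length ≈ 0.134 × 235 = 31.5 mm.

31.5 mm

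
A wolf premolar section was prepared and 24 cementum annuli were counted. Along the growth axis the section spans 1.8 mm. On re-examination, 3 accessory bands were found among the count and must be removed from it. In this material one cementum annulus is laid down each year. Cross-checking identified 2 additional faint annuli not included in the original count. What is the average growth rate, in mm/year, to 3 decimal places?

0.078 mm/year

True cementum annulus count = 24 − 3 + 2 = 23.
Extension rate ≈ 1.8 / 23 = 0.078 mm/year.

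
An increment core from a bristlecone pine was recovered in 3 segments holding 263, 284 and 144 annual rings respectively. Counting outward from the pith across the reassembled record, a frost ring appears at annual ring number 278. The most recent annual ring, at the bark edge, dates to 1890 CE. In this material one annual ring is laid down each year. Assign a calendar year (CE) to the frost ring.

1477 CE

Total annual rings = 263 + 284 + 144 = 691.
691 − 278 = 413 annual rings lie beyond the frost ring toward the bark edge.
Counting back 413 years from 1890 CE places the frost ring in 1890 − 413 = 1477 CE.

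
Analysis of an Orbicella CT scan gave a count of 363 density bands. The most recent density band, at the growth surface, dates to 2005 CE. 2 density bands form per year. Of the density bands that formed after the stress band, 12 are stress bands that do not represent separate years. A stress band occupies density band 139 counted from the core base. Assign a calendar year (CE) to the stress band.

1899 CE

Between density band 139 and the growth surface there are 363 − 139 = 224 density bands.
Removing the 12 false density bands leaves 224 − 12 = 212 true density bands beyond the stress band.
Dividing by 2 density bands per year: 212 / 2 = 106 years.
The density band at the growth surface is 2005 CE, so the stress band dates to 2005 − 106 = 1899 CE.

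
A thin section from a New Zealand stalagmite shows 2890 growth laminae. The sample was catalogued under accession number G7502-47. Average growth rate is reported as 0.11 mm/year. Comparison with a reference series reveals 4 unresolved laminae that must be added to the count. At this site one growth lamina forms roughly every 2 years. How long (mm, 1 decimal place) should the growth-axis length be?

636.7 mm

True growth lamina count = 2890 + 4 = 2894.
Multiplying by 2 years per growth lamina: 2894 × 2 = 5788 years.
Predicted length = 0.11 mm/year × 5788 years = 636.7 mm.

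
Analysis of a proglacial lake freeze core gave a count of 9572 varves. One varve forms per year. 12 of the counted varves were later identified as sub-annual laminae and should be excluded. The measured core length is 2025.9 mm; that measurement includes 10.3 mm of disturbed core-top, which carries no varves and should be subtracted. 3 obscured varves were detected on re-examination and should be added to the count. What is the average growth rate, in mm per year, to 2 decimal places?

0.21 mm per year

Correcting the raw count gives 9572 − 12 + 3 = 9563 true varves.
Removing the 10.3 mm offcut leaves 2025.9 − 10.3 = 2015.6 mm.
Extension rate ≈ 2015.6 / 9563 = 0.21 mm per year.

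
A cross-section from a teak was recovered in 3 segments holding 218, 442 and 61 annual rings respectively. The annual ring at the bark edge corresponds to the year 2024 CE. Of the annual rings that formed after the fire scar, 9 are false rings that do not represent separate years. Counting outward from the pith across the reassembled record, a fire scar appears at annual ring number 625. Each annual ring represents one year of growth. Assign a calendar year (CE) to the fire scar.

Total annual rings = 218 + 442 + 61 = 721.
721 − 625 = 96 annual rings lie beyond the fire scar toward the bark edge.
Removing the 9 false annual rings leaves 96 − 9 = 87 true annual rings beyond the fire scar.
Counting back 87 years from 2024 CE places the fire scar in 2024 − 87 = 1937 CE.

1937 CE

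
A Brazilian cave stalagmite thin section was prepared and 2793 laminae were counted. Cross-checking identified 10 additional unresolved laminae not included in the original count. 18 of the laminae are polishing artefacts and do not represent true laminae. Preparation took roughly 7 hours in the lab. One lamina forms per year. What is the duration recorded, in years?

Correcting the raw count gives 2793 − 18 + 10 = 2785 true laminae.
With a one-to-one lamina periodicity this is 2785 years.

2785 years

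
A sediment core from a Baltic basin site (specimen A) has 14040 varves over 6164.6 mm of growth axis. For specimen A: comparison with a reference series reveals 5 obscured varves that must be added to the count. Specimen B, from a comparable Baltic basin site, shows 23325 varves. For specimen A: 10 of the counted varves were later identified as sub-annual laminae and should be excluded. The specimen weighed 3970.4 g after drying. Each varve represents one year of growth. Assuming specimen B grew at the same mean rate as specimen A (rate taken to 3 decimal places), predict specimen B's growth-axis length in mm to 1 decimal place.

10239.7 mm

Specimen A: true varve count = 14040 − 10 + 5 = 14035.
A: Mean rate = 6164.6 mm / 14035 years ≈ 0.439 mm per year.
Length of B = 0.439 × 23325 = 10239.7 mm.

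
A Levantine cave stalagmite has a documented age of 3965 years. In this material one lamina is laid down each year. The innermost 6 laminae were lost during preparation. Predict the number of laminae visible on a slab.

One lamina per year gives 3965 laminae over 3965 years.
3965 − 6 missed = 3959 laminae expected in the prepared section.

3959 laminae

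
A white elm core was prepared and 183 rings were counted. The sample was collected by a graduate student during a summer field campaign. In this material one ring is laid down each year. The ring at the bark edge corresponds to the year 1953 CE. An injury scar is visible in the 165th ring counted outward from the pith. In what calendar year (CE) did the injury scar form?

1935 CE

183 − 165 = 18 rings lie beyond the injury scar toward the bark edge.
Counting back 18 years from 1953 CE places the injury scar in 1953 − 18 = 1935 CE.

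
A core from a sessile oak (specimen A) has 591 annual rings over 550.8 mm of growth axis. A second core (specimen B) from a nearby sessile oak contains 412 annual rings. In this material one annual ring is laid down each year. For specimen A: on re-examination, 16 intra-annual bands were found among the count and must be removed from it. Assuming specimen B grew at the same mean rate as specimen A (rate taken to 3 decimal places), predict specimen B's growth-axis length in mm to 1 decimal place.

394.7 mm

Specimen A: correcting the raw count gives 591 − 16 = 575 true annual rings.
A: Mean rate = 550.8 mm / 575 years ≈ 0.958 mm per year.
Length of B = 0.958 × 412 = 394.7 mm.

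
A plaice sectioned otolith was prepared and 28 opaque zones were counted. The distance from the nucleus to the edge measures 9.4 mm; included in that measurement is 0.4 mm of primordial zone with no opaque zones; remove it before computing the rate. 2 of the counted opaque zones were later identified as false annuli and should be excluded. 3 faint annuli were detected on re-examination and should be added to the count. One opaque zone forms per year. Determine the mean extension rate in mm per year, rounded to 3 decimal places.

Adjusted count: 28 − 2 + 3 = 29 opaque zones.
Net length = 9.4 − 0.4 = 9.0 mm.
9.0 mm over 29 years gives 9.0 / 29 ≈ 0.310 mm per year.

0.310 mm per year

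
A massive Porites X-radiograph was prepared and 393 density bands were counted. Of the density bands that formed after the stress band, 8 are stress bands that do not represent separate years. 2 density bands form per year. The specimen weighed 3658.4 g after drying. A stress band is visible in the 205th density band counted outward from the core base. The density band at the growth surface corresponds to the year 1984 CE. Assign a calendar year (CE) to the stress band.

1894 CE

393 − 205 = 188 density bands lie beyond the stress band toward the growth surface.
Excluding 8 false density bands: 188 − 8 = 180.
180 density bands at 2 per year is 180 / 2 = 90 years.
1984 − 90 = 1894 CE.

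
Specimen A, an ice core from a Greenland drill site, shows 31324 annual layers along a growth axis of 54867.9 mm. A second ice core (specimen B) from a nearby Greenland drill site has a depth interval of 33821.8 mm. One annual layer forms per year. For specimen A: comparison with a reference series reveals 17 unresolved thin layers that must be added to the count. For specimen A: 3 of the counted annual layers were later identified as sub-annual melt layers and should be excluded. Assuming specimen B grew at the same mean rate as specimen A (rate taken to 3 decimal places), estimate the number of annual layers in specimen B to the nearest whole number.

19316 annual layers

Specimen A: adjusted count: 31324 − 3 + 17 = 31338 annual layers.
A: 54867.9 mm over 31338 years gives 54867.9 / 31338 ≈ 1.751 mm per year.
For B, 33821.8 / 1.751 = 19315.71 years ≈ 19316 annual layers.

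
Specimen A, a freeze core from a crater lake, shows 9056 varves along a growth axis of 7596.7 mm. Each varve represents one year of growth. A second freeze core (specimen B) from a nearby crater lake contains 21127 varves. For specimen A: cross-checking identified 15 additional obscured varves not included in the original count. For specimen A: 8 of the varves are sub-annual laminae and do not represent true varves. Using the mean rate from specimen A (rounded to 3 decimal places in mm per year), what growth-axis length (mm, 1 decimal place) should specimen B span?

17704.4 mm

Specimen A: true varve count = 9056 − 8 + 15 = 9063.
A: Extension rate ≈ 7596.7 / 9063 = 0.838 mm/year.
B's length ≈ 0.838 × 21127 = 17704.4 mm.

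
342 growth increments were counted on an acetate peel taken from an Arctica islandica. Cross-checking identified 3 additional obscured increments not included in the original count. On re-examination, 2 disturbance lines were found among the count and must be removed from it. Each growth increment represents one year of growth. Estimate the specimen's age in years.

True growth increment count = 342 − 2 + 3 = 343.
At one growth increment per year, that is 343 years.

343 years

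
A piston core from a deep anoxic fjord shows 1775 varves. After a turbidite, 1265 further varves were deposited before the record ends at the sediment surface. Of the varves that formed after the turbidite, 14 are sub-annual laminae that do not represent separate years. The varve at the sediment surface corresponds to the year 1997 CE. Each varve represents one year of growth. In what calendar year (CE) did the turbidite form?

There are 1265 varves younger than the turbidite.
Excluding 14 false varves: 1265 − 14 = 1251.
Counting back 1251 years from 1997 CE places the turbidite in 1997 − 1251 = 746 CE.

746 CE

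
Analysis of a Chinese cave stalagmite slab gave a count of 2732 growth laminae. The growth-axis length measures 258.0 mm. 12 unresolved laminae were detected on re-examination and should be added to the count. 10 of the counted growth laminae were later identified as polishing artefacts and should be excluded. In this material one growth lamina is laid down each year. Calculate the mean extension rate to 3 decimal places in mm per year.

0.094 mm per year

Correcting the raw count gives 2732 − 10 + 12 = 2734 true growth laminae.
258.0 mm over 2734 years gives 258.0 / 2734 ≈ 0.094 mm per year.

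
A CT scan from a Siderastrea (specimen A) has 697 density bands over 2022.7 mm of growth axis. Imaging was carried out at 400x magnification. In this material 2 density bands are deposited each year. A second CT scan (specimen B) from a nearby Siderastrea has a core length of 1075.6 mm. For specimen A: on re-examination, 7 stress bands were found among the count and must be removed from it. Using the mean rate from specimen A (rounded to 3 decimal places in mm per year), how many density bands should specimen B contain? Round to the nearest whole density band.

Specimen A: true density band count = 697 − 7 = 690.
Specimen A: with 2 density bands per year, 690 / 2 = 345 years.
A: Extension rate ≈ 2022.7 / 345 = 5.863 mm per year.
Specimen B: 1075.6 mm / 5.863 mm per year = 183.46 years; at 2 density bands per year that is 183.46 × 2 ≈ 367 density bands.

367 density bands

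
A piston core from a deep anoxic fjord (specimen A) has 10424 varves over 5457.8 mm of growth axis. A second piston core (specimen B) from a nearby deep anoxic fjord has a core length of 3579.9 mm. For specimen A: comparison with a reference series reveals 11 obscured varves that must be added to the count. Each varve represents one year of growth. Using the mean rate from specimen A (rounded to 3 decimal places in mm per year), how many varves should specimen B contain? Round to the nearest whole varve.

Specimen A: after corrections the count is 10424 + 11 = 10435 varves.
A: Extension rate ≈ 5457.8 / 10435 = 0.523 mm/yr.
For B, 3579.9 / 0.523 = 6844.93 years ≈ 6845 varves.

6845 varves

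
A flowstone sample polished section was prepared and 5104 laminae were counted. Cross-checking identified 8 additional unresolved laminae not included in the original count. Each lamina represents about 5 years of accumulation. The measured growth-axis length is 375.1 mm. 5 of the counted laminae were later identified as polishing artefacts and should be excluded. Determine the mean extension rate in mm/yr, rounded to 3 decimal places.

True lamina count = 5104 − 5 + 8 = 5107.
5107 laminae at 5 years each span 5107 × 5 = 25535 years.
Extension rate ≈ 375.1 / 25535 = 0.015 mm/yr.

0.015 mm/yr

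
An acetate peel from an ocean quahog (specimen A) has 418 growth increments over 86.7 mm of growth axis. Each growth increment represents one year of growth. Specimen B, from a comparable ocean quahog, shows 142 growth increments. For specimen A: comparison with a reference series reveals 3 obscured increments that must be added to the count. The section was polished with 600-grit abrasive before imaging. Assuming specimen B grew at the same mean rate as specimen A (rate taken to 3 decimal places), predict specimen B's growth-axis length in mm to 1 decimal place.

Specimen A: true growth increment count = 418 + 3 = 421.
A: Mean rate = 86.7 mm / 421 years ≈ 0.206 mm/yr.
B's length ≈ 0.206 × 142 = 29.3 mm.

29.3 mm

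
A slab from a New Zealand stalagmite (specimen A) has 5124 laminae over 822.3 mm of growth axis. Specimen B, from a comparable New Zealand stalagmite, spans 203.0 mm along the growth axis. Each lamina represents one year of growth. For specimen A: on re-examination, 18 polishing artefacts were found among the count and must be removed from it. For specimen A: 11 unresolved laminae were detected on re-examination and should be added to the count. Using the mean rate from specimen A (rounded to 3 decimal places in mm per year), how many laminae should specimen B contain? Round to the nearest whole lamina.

Specimen A: after corrections the count is 5124 − 18 + 11 = 5117 laminae.
A: Extension rate ≈ 822.3 / 5117 = 0.161 mm/yr.
Specimen B: 203.0 mm / 0.161 mm per year = 1260.87 years ≈ 1261 laminae.

1261 laminae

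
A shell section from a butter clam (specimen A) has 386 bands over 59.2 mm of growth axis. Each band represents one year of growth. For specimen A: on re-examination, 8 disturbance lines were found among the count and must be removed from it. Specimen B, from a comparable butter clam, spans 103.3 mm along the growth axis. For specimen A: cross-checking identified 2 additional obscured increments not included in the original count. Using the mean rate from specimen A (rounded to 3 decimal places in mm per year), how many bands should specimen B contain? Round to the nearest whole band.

Specimen A: adjusted count: 386 − 8 + 2 = 380 bands.
A: Mean rate = 59.2 mm / 380 years ≈ 0.156 mm per year.
B spans 103.3 / 0.156 = 662.18 years ≈ 662 bands.

662 bands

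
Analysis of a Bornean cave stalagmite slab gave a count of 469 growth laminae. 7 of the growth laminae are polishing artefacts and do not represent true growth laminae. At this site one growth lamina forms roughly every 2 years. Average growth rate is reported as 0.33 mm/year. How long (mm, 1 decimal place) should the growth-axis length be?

Correcting the raw count gives 469 − 7 = 462 true growth laminae.
Multiplying by 2 years per growth lamina: 462 × 2 = 924 years.
Predicted length = 0.33 mm/year × 924 years = 304.9 mm.

304.9 mm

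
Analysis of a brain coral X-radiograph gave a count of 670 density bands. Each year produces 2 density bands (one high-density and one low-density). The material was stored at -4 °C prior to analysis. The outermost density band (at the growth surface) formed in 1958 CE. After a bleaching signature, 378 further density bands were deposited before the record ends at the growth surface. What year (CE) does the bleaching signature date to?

378 density bands post-date the bleaching signature.
With 2 density bands per year, 378 / 2 = 189 years.
The density band at the growth surface is 1958 CE, so the bleaching signature dates to 1958 − 189 = 1769 CE.

1769 CE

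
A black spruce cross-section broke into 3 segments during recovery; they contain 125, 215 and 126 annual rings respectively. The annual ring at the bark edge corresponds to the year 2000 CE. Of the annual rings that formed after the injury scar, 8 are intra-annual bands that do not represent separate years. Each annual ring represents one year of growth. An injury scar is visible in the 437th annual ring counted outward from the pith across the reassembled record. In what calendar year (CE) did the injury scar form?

1979 CE

Total annual rings = 125 + 215 + 126 = 466.
Between annual ring 437 and the bark edge there are 466 − 437 = 29 annual rings.
Removing the 8 false annual rings leaves 29 − 8 = 21 true annual rings beyond the injury scar.
The annual ring at the bark edge is 2000 CE, so the injury scar dates to 2000 − 21 = 1979 CE.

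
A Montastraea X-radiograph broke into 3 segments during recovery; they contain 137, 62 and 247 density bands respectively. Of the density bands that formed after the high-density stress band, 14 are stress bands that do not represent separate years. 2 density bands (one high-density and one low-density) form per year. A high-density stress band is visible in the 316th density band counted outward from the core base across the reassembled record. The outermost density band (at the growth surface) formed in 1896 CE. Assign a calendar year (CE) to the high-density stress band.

1838 CE

Total density bands = 137 + 62 + 247 = 446.
The high-density stress band sits at density band 316 from the core base, so 446 − 316 = 130 density bands formed after it.
Removing the 14 false density bands leaves 130 − 14 = 116 true density bands beyond the high-density stress band.
With 2 density bands per year, 116 / 2 = 58 years.
The density band at the growth surface is 1896 CE, so the high-density stress band dates to 1896 − 58 = 1838 CE.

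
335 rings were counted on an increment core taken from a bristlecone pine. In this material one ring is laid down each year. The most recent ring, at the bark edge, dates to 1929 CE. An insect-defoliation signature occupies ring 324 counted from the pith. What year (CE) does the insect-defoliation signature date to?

1918 CE

The insect-defoliation signature sits at ring 324 from the pith, so 335 − 324 = 11 rings formed after it.
The ring at the bark edge is 1929 CE, so the insect-defoliation signature dates to 1929 − 11 = 1918 CE.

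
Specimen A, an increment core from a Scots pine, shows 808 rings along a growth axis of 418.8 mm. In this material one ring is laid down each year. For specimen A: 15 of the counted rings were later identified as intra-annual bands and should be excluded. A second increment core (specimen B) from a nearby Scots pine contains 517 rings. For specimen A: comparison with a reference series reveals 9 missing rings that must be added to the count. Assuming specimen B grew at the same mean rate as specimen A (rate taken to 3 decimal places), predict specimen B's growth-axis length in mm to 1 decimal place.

Specimen A: true ring count = 808 − 15 + 9 = 802.
A: 418.8 mm over 802 years gives 418.8 / 802 ≈ 0.522 mm/yr.
Length of B = 0.522 × 517 = 269.9 mm.

269.9 mm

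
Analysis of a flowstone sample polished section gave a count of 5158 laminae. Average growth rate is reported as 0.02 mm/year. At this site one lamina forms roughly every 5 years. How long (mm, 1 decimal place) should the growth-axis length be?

Multiplying by 5 years per lamina: 5158 × 5 = 25790 years.
25790 years at 0.02 mm/year gives 0.02 × 25790 = 515.8 mm.

515.8 mm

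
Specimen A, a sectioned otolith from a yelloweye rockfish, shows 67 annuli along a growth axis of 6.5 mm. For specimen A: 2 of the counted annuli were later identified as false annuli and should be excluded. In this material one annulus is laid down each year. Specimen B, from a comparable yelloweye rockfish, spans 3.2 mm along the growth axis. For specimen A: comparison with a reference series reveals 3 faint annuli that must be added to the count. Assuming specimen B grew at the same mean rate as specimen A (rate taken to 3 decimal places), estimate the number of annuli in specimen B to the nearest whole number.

Specimen A: adjusted count: 67 − 2 + 3 = 68 annuli.
A: Mean rate = 6.5 mm / 68 years ≈ 0.096 mm/year.
B spans 3.2 / 0.096 = 33.33 years ≈ 33 annuli.

33 annuli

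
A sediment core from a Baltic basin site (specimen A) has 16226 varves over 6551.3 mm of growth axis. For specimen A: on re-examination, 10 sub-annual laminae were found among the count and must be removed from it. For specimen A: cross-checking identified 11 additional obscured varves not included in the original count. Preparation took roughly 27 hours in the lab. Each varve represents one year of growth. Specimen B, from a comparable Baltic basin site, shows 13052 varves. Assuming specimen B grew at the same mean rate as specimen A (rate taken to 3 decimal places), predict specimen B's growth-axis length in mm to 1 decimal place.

Specimen A: adjusted count: 16226 − 10 + 11 = 16227 varves.
A: Extension rate ≈ 6551.3 / 16227 = 0.404 mm per year.
For B, 0.404 mm/year × 13052 years = 5273.0 mm.

5273.0 mm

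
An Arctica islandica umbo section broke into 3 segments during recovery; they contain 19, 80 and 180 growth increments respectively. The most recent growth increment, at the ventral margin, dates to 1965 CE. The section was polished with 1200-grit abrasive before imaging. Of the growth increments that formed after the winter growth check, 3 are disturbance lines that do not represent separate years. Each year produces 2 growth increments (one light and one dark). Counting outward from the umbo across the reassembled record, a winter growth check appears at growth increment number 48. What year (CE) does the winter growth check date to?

Total growth increments = 19 + 80 + 180 = 279.
279 − 48 = 231 growth increments lie beyond the winter growth check toward the ventral margin.
Removing the 3 false growth increments leaves 231 − 3 = 228 true growth increments beyond the winter growth check.
With 2 growth increments per year, 228 / 2 = 114 years.
The growth increment at the ventral margin is 1965 CE, so the winter growth check dates to 1965 − 114 = 1851 CE.

1851 CE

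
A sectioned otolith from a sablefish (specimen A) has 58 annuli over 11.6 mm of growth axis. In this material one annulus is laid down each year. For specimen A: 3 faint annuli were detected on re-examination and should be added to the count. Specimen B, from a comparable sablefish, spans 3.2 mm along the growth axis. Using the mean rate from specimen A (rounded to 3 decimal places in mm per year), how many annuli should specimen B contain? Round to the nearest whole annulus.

17 annuli

Specimen A: after corrections the count is 58 + 3 = 61 annuli.
A: Extension rate ≈ 11.6 / 61 = 0.190 mm/year.
Specimen B: 3.2 mm / 0.190 mm per year = 16.84 years ≈ 17 annuli.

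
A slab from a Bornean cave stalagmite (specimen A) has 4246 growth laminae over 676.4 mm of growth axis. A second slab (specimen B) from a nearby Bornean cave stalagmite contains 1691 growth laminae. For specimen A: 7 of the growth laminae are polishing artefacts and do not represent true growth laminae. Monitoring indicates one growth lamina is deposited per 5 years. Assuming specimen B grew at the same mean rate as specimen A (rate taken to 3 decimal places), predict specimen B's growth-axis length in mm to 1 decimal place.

270.6 mm

Specimen A: true growth lamina count = 4246 − 7 = 4239.
Specimen A: at 5 years per growth lamina, 4239 × 5 = 21195 years.
A: 676.4 mm over 21195 years gives 676.4 / 21195 ≈ 0.032 mm/yr.
Specimen B: at 5 years per growth lamina, 1691 × 5 = 8455 years. B's length ≈ 0.032 × 8455 = 270.6 mm.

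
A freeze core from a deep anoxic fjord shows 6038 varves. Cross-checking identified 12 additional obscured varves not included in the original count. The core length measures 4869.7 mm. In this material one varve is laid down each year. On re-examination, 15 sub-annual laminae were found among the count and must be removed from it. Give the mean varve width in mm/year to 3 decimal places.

After corrections the count is 6038 − 15 + 12 = 6035 varves.
Mean rate = 4869.7 mm / 6035 years ≈ 0.807 mm/year.

0.807 mm/year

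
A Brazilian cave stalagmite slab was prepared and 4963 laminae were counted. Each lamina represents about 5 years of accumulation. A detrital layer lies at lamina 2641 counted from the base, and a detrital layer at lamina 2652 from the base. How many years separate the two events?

55 years

2652 − 2641 = 11 laminae lie between the two events.
11 laminae at 5 years each span 11 × 5 = 55 years.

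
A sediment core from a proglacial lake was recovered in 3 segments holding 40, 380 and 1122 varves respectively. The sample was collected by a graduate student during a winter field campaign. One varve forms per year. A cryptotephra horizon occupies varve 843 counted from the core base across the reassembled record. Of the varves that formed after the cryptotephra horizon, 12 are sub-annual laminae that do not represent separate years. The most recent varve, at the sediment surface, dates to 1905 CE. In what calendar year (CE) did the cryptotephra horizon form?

1218 CE

Total varves = 40 + 380 + 1122 = 1542.
The cryptotephra horizon sits at varve 843 from the core base, so 1542 − 843 = 699 varves formed after it.
Removing the 12 false varves leaves 699 − 12 = 687 true varves beyond the cryptotephra horizon.
Counting back 687 years from 1905 CE places the cryptotephra horizon in 1905 − 687 = 1218 CE.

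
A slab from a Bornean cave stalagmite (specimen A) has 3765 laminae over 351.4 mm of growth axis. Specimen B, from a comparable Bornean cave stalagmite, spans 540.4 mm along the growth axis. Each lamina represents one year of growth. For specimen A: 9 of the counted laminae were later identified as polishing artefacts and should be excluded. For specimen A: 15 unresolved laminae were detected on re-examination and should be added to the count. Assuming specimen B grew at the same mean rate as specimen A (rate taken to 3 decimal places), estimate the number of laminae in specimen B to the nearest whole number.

5811 laminae

Specimen A: correcting the raw count gives 3765 − 9 + 15 = 3771 true laminae.
A: Mean rate = 351.4 mm / 3771 years ≈ 0.093 mm/yr.
Specimen B: 540.4 mm / 0.093 mm per year = 5810.75 years ≈ 5811 laminae.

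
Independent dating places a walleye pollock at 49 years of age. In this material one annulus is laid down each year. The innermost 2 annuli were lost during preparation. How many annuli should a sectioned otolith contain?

47 annuli

One annulus per year gives 49 annuli over 49 years.
49 − 2 missed = 47 annuli expected in the prepared section.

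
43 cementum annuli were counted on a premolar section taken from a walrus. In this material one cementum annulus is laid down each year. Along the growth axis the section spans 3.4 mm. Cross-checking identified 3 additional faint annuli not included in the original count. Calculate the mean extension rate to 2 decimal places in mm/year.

True cementum annulus count = 43 + 3 = 46.
Extension rate ≈ 3.4 / 46 = 0.07 mm/year.

0.07 mm/year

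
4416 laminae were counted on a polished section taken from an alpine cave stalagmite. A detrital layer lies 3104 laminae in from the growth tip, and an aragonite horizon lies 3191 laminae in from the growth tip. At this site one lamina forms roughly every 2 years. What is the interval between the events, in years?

174 yr

3191 − 3104 = 87 laminae lie between the two events.
Multiplying by 2 years per lamina: 87 × 2 = 174 years.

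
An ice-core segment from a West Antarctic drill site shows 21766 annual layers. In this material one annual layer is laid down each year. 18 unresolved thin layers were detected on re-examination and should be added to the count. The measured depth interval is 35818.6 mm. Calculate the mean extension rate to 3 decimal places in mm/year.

1.644 mm/year

True annual layer count = 21766 + 18 = 21784.
35818.6 mm over 21784 years gives 35818.6 / 21784 ≈ 1.644 mm/year.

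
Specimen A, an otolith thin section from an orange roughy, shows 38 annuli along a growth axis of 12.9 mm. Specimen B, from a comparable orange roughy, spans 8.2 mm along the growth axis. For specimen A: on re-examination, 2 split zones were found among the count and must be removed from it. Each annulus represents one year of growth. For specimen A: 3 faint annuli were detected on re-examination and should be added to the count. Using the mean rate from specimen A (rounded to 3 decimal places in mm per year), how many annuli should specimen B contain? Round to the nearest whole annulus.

Specimen A: true annulus count = 38 − 2 + 3 = 39.
A: Extension rate ≈ 12.9 / 39 = 0.331 mm per year.
For B, 8.2 / 0.331 = 24.77 years ≈ 25 annuli.

25 annuli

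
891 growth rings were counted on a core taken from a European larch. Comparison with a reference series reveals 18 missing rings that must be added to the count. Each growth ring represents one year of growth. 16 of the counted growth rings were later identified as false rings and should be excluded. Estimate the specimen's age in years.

893 years

After corrections the count is 891 − 16 + 18 = 893 growth rings.
With a one-to-one growth ring periodicity this is 893 years.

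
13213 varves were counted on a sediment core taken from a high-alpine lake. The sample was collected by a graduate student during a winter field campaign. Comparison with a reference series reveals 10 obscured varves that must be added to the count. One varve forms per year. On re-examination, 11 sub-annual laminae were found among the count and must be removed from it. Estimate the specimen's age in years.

13212 yr

Adjusted count: 13213 − 11 + 10 = 13212 varves.
With a one-to-one varve periodicity this is 13212 years.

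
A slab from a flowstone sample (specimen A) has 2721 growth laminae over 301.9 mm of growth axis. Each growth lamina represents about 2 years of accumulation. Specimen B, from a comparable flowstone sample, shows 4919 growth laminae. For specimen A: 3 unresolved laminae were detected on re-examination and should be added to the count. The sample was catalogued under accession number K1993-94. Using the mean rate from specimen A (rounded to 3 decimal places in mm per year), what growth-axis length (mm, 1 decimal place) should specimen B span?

Specimen A: adjusted count: 2721 + 3 = 2724 growth laminae.
Specimen A: multiplying by 2 years per growth lamina: 2724 × 2 = 5448 years.
A: 301.9 mm over 5448 years gives 301.9 / 5448 ≈ 0.055 mm per year.
Specimen B: multiplying by 2 years per growth lamina: 4919 × 2 = 9838 years. For B, 0.055 mm/year × 9838 years = 541.1 mm.

541.1 mm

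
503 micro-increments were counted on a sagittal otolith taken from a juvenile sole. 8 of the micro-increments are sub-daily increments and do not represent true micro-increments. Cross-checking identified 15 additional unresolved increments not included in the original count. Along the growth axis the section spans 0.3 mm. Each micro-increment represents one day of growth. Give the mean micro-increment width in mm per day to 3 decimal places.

0.001 mm per day

Correcting the raw count gives 503 − 8 + 15 = 510 true micro-increments.
Mean rate = 0.3 mm / 510 days ≈ 0.001 mm per day.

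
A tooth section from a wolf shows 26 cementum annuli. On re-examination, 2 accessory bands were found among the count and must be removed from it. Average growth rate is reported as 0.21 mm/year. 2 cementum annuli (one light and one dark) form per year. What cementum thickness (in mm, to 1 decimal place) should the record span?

2.5 mm

Correcting the raw count gives 26 − 2 = 24 true cementum annuli.
24 cementum annuli at 2 per year is 24 / 2 = 12 years.
12 years at 0.21 mm/year gives 0.21 × 12 = 2.5 mm.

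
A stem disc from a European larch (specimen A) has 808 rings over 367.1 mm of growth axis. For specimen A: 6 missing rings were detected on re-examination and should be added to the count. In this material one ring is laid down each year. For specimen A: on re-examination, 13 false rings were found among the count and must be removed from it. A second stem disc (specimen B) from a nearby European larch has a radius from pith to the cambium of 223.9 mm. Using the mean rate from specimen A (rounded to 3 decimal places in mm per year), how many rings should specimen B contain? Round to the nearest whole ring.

489 rings

Specimen A: after corrections the count is 808 − 13 + 6 = 801 rings.
A: Extension rate ≈ 367.1 / 801 = 0.458 mm/yr.
For B, 223.9 / 0.458 = 488.86 years ≈ 489 rings.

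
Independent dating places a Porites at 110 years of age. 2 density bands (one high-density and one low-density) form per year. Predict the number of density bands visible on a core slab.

With 2 density bands per year, 110 years would produce 110 × 2 = 220 density bands.
So 220 density bands should be present.

220 density bands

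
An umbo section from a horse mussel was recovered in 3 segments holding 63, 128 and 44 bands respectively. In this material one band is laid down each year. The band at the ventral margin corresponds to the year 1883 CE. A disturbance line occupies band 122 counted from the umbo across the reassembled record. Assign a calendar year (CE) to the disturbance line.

Total bands = 63 + 128 + 44 = 235.
The disturbance line sits at band 122 from the umbo, so 235 − 122 = 113 bands formed after it.
1883 − 113 = 1770 CE.

1770 CE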